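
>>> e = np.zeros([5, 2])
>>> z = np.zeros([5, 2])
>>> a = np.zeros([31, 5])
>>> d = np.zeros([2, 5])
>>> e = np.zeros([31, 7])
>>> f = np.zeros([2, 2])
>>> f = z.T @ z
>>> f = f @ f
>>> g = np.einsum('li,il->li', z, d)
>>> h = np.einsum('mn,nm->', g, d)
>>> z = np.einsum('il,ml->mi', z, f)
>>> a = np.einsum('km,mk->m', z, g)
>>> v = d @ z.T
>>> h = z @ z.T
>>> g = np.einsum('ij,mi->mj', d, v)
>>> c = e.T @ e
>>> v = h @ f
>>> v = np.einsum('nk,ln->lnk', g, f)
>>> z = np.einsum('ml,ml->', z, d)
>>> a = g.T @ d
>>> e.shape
(31, 7)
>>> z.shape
()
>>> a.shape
(5, 5)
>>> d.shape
(2, 5)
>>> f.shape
(2, 2)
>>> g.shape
(2, 5)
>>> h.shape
(2, 2)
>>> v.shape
(2, 2, 5)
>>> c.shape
(7, 7)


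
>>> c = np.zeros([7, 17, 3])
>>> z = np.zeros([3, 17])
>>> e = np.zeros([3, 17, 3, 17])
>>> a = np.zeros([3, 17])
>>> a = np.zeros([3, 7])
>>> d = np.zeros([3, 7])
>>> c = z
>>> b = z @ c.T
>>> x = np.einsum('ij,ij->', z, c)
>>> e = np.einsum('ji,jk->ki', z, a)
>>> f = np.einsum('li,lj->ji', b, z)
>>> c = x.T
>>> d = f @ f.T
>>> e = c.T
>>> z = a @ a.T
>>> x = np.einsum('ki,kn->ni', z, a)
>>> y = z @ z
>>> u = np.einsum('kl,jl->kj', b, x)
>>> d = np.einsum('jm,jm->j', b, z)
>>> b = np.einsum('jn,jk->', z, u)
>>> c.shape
()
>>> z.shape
(3, 3)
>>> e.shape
()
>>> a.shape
(3, 7)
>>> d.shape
(3,)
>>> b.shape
()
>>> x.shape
(7, 3)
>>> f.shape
(17, 3)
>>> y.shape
(3, 3)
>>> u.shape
(3, 7)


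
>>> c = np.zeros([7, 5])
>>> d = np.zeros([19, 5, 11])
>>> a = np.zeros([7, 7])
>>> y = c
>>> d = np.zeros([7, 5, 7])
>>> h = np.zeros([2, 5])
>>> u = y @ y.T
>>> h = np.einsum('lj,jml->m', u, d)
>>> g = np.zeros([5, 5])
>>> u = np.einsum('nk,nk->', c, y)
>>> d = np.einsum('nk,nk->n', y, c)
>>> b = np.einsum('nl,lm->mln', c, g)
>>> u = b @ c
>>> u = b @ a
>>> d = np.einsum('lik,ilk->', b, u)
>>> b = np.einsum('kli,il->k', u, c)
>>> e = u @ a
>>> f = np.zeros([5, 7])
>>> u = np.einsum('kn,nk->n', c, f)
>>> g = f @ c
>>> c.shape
(7, 5)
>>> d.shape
()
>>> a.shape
(7, 7)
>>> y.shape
(7, 5)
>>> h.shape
(5,)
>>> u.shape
(5,)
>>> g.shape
(5, 5)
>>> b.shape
(5,)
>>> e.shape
(5, 5, 7)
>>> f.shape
(5, 7)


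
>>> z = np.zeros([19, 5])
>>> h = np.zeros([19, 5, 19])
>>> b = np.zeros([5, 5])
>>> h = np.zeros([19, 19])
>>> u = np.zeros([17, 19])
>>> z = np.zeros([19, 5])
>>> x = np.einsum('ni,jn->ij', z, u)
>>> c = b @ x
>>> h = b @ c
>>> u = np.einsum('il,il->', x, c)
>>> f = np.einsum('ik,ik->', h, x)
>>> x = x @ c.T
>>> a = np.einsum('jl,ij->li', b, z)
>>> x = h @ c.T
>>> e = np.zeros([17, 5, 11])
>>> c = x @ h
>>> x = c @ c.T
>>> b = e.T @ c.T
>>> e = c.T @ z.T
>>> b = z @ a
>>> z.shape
(19, 5)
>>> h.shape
(5, 17)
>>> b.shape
(19, 19)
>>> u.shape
()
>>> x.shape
(5, 5)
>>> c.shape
(5, 17)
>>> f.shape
()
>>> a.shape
(5, 19)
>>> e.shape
(17, 19)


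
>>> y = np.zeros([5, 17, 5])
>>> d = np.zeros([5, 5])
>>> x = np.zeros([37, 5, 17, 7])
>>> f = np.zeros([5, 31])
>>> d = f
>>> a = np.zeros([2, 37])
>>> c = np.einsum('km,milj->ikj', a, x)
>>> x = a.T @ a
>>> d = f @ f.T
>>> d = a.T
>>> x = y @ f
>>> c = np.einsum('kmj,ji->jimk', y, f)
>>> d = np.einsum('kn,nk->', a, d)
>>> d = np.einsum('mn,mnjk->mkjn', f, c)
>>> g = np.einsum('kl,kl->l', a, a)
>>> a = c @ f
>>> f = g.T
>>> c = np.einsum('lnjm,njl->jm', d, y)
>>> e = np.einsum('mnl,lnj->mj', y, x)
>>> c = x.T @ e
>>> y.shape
(5, 17, 5)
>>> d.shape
(5, 5, 17, 31)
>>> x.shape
(5, 17, 31)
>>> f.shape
(37,)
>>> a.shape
(5, 31, 17, 31)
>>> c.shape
(31, 17, 31)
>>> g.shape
(37,)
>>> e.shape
(5, 31)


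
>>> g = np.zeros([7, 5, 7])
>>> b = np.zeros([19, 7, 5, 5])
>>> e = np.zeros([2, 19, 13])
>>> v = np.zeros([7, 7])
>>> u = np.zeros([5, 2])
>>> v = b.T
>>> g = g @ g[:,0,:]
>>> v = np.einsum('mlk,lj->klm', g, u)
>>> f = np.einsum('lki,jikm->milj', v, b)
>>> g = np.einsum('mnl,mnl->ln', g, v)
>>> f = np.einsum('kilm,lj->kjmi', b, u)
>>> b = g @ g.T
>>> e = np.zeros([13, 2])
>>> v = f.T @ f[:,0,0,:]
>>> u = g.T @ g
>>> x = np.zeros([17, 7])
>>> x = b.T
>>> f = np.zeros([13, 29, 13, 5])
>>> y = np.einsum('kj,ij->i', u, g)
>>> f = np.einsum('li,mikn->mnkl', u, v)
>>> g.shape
(7, 5)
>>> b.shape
(7, 7)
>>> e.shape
(13, 2)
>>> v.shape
(7, 5, 2, 7)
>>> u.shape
(5, 5)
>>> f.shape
(7, 7, 2, 5)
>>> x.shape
(7, 7)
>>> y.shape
(7,)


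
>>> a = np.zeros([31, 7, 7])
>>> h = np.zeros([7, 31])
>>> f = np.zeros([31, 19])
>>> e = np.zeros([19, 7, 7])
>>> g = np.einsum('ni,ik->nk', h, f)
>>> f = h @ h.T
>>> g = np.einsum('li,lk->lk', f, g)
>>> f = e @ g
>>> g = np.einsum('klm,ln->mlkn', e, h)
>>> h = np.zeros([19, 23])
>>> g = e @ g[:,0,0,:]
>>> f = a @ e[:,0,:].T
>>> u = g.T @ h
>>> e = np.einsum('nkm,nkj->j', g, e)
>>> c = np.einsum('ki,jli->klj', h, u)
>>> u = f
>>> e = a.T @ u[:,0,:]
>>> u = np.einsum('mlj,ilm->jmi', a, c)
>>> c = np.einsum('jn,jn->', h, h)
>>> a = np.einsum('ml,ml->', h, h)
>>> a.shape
()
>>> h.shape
(19, 23)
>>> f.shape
(31, 7, 19)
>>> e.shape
(7, 7, 19)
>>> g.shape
(19, 7, 31)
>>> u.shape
(7, 31, 19)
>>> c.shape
()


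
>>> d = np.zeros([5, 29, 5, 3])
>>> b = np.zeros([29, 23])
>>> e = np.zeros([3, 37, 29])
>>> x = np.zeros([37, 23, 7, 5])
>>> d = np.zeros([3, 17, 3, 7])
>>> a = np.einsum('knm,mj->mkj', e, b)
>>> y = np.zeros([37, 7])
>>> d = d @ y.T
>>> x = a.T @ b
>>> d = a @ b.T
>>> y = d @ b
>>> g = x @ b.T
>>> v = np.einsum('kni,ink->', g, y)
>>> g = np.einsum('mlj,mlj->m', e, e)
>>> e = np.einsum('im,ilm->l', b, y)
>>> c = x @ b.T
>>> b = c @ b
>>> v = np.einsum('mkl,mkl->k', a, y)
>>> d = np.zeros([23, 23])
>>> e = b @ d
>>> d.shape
(23, 23)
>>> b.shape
(23, 3, 23)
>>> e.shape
(23, 3, 23)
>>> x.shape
(23, 3, 23)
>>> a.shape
(29, 3, 23)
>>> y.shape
(29, 3, 23)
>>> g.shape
(3,)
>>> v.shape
(3,)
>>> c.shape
(23, 3, 29)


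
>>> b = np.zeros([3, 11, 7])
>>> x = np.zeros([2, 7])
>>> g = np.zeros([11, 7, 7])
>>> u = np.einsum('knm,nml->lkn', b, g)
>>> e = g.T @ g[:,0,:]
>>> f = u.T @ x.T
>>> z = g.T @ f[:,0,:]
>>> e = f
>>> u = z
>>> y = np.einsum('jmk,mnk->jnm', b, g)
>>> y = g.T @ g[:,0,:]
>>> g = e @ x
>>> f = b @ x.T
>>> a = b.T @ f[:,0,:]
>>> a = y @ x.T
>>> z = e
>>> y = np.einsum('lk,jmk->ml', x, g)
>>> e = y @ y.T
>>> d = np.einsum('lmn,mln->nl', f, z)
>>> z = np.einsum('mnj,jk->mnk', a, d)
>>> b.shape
(3, 11, 7)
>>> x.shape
(2, 7)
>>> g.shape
(11, 3, 7)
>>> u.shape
(7, 7, 2)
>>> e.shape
(3, 3)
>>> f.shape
(3, 11, 2)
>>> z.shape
(7, 7, 3)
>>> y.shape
(3, 2)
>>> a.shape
(7, 7, 2)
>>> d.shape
(2, 3)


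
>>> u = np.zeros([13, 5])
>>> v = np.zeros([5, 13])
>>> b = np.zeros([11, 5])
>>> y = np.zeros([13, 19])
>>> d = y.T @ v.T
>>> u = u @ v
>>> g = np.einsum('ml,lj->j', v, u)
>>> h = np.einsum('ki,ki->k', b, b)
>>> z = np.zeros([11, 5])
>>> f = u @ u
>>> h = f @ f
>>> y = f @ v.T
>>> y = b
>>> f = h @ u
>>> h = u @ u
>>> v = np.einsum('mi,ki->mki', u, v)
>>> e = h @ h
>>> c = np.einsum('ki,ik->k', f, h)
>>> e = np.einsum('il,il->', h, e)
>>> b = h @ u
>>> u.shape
(13, 13)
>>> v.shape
(13, 5, 13)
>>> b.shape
(13, 13)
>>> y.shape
(11, 5)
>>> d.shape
(19, 5)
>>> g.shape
(13,)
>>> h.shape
(13, 13)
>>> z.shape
(11, 5)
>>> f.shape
(13, 13)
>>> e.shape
()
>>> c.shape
(13,)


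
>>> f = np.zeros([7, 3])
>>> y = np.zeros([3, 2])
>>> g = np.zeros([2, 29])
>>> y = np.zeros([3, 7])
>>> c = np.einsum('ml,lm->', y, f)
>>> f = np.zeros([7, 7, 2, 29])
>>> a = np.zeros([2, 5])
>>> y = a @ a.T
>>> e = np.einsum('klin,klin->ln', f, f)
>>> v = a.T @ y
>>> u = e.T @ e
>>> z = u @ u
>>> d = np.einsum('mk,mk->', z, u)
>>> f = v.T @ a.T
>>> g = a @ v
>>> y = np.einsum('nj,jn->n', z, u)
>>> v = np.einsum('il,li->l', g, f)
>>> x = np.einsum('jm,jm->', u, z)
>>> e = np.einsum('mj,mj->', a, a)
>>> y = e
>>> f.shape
(2, 2)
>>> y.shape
()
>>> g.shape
(2, 2)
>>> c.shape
()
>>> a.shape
(2, 5)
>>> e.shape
()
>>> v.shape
(2,)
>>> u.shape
(29, 29)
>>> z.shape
(29, 29)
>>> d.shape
()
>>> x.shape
()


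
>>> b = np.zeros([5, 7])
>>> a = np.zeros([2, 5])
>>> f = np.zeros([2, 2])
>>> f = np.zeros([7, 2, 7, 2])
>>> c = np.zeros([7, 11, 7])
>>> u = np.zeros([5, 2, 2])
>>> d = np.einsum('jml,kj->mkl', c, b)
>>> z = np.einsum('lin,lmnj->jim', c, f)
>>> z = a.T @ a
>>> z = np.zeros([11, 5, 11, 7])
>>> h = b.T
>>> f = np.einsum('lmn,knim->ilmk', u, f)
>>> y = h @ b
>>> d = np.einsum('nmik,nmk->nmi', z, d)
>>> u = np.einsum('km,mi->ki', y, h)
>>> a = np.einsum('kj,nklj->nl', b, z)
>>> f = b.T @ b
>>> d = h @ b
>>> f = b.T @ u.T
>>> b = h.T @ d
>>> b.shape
(5, 7)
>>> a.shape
(11, 11)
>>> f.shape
(7, 7)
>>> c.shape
(7, 11, 7)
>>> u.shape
(7, 5)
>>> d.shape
(7, 7)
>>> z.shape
(11, 5, 11, 7)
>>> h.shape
(7, 5)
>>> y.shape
(7, 7)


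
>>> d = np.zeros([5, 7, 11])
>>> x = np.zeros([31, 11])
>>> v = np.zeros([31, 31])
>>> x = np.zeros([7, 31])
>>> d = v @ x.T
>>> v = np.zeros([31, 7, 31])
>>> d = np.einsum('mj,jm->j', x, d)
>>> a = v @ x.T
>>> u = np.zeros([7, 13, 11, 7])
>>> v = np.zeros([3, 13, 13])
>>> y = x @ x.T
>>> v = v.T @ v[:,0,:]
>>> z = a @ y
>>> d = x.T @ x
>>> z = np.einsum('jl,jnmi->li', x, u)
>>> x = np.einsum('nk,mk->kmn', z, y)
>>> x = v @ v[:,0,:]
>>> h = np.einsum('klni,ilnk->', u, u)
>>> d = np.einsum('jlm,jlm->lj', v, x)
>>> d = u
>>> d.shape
(7, 13, 11, 7)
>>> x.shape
(13, 13, 13)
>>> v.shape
(13, 13, 13)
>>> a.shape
(31, 7, 7)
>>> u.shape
(7, 13, 11, 7)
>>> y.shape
(7, 7)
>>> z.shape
(31, 7)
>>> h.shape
()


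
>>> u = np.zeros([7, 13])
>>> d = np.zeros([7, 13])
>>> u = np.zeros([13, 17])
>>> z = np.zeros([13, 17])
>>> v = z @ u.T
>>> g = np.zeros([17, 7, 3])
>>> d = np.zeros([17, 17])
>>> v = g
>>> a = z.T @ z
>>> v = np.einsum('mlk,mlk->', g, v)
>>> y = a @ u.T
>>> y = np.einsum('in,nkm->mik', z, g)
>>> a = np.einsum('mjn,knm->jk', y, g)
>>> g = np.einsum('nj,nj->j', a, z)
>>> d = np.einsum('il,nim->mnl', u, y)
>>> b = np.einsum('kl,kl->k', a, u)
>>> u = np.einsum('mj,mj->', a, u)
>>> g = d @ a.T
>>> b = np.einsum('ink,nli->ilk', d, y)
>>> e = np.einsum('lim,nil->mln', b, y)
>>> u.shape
()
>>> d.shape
(7, 3, 17)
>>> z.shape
(13, 17)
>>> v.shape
()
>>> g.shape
(7, 3, 13)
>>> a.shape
(13, 17)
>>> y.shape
(3, 13, 7)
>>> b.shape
(7, 13, 17)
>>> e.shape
(17, 7, 3)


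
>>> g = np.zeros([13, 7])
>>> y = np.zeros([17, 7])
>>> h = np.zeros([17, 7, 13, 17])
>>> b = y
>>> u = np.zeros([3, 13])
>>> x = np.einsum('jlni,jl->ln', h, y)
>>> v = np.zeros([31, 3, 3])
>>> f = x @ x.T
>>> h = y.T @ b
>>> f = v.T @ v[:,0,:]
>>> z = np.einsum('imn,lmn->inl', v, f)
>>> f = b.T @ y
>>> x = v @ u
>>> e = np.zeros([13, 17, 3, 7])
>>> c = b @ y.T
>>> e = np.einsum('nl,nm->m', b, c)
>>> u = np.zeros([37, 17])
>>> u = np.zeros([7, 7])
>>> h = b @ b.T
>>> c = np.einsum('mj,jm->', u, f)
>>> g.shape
(13, 7)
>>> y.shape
(17, 7)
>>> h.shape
(17, 17)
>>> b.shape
(17, 7)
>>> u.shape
(7, 7)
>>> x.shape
(31, 3, 13)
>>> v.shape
(31, 3, 3)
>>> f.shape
(7, 7)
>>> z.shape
(31, 3, 3)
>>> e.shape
(17,)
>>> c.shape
()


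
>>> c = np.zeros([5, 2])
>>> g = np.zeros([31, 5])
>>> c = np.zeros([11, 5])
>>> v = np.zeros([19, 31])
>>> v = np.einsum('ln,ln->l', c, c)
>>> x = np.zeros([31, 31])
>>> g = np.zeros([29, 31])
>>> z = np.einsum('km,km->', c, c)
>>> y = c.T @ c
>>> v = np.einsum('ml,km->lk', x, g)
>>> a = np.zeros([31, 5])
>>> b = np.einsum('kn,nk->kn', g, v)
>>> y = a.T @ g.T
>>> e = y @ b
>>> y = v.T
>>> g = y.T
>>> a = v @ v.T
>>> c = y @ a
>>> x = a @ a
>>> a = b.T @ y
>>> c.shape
(29, 31)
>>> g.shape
(31, 29)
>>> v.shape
(31, 29)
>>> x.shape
(31, 31)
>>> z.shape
()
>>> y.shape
(29, 31)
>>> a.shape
(31, 31)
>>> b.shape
(29, 31)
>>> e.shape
(5, 31)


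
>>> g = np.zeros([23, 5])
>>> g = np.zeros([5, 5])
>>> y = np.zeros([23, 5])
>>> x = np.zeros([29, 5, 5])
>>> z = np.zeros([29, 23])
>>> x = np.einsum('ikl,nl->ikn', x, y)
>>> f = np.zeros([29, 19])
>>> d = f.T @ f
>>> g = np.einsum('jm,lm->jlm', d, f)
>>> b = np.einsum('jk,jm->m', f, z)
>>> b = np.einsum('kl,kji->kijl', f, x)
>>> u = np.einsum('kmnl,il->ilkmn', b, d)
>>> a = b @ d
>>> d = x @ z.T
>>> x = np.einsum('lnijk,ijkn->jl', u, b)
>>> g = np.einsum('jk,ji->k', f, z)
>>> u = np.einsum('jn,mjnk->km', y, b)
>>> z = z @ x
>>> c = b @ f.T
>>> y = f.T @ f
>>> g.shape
(19,)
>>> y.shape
(19, 19)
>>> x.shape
(23, 19)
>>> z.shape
(29, 19)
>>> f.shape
(29, 19)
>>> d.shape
(29, 5, 29)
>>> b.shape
(29, 23, 5, 19)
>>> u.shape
(19, 29)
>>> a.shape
(29, 23, 5, 19)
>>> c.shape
(29, 23, 5, 29)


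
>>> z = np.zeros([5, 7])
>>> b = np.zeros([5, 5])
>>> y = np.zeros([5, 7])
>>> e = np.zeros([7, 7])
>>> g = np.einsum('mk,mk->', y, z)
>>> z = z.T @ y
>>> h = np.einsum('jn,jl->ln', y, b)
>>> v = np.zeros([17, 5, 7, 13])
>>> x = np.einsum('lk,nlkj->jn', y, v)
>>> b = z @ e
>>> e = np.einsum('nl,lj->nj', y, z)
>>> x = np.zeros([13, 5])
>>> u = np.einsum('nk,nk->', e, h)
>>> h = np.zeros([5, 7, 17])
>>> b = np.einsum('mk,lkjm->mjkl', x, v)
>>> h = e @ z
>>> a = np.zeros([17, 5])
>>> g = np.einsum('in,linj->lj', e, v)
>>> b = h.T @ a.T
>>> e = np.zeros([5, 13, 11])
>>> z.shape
(7, 7)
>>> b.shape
(7, 17)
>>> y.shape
(5, 7)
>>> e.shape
(5, 13, 11)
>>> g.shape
(17, 13)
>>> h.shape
(5, 7)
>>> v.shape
(17, 5, 7, 13)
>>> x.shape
(13, 5)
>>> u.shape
()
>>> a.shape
(17, 5)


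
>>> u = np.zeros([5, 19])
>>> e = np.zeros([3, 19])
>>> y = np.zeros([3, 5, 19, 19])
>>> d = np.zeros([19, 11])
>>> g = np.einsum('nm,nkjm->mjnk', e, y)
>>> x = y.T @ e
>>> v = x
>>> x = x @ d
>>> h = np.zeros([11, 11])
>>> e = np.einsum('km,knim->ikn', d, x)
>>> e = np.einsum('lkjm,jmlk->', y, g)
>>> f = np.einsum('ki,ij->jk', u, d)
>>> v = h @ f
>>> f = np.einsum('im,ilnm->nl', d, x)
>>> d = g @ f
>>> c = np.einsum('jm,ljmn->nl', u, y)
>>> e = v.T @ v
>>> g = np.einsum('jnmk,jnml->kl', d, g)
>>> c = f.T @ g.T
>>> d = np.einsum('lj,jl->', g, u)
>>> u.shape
(5, 19)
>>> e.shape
(5, 5)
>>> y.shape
(3, 5, 19, 19)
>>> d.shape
()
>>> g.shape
(19, 5)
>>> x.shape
(19, 19, 5, 11)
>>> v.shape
(11, 5)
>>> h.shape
(11, 11)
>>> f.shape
(5, 19)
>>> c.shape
(19, 19)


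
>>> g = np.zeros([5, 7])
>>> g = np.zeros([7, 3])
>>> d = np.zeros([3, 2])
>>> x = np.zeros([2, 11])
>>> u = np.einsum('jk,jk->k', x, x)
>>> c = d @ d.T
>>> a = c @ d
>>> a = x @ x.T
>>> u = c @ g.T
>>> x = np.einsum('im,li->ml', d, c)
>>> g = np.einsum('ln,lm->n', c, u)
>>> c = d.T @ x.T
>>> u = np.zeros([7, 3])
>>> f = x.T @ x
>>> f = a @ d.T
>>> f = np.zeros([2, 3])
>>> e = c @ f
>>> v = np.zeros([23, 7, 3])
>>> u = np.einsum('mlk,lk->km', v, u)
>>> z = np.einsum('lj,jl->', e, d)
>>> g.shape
(3,)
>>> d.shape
(3, 2)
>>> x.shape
(2, 3)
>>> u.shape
(3, 23)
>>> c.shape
(2, 2)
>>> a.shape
(2, 2)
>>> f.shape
(2, 3)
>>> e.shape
(2, 3)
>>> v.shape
(23, 7, 3)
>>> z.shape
()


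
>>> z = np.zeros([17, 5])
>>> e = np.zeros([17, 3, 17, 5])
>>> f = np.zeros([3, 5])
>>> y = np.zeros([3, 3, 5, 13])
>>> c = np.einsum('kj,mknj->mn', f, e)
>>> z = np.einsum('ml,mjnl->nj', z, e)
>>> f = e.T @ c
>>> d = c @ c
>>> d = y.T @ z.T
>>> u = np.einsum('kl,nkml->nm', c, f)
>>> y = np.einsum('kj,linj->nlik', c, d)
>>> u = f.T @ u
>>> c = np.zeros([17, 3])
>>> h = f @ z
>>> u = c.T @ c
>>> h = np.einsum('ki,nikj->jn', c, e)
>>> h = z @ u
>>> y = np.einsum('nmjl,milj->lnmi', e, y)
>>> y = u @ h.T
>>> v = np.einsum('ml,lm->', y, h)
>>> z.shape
(17, 3)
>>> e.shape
(17, 3, 17, 5)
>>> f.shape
(5, 17, 3, 17)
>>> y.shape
(3, 17)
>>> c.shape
(17, 3)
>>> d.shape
(13, 5, 3, 17)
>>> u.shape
(3, 3)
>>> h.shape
(17, 3)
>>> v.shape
()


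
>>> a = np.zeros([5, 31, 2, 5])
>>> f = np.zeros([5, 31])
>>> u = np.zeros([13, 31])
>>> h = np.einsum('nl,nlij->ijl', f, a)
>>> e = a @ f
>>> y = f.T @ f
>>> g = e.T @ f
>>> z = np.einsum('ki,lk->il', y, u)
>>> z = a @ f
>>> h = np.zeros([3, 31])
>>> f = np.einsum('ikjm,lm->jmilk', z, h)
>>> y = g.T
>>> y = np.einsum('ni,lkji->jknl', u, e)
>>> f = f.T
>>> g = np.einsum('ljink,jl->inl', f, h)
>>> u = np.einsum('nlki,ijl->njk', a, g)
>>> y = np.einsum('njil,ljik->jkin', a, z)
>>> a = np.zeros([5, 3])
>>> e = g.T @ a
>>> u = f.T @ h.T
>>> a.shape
(5, 3)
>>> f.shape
(31, 3, 5, 31, 2)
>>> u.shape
(2, 31, 5, 3, 3)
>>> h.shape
(3, 31)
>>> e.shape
(31, 31, 3)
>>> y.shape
(31, 31, 2, 5)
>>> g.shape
(5, 31, 31)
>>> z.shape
(5, 31, 2, 31)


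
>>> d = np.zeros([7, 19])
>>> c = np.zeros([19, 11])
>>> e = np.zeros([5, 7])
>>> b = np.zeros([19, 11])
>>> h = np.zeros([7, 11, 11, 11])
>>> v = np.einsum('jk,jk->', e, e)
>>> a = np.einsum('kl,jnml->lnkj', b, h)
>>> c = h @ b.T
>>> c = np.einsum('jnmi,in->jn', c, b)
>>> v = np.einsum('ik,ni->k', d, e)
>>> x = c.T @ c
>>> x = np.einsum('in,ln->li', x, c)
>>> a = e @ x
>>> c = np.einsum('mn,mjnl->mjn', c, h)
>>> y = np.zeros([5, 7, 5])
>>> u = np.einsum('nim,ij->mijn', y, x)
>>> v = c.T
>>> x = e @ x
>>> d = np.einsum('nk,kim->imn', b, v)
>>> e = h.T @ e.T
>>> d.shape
(11, 7, 19)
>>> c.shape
(7, 11, 11)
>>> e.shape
(11, 11, 11, 5)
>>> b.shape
(19, 11)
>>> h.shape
(7, 11, 11, 11)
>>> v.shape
(11, 11, 7)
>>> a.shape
(5, 11)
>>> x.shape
(5, 11)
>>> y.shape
(5, 7, 5)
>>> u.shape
(5, 7, 11, 5)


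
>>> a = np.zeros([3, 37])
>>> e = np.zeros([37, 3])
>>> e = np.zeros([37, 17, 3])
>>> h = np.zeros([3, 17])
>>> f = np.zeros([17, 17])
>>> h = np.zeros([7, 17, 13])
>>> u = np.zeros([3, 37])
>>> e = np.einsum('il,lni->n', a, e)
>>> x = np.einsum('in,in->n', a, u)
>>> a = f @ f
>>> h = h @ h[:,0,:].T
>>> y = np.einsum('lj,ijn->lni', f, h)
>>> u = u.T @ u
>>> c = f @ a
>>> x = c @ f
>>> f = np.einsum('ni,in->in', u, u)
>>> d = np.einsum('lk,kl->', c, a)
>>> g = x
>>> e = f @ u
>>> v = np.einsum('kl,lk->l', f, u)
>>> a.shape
(17, 17)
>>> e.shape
(37, 37)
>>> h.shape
(7, 17, 7)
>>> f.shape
(37, 37)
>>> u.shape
(37, 37)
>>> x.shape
(17, 17)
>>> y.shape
(17, 7, 7)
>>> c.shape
(17, 17)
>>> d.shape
()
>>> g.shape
(17, 17)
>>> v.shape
(37,)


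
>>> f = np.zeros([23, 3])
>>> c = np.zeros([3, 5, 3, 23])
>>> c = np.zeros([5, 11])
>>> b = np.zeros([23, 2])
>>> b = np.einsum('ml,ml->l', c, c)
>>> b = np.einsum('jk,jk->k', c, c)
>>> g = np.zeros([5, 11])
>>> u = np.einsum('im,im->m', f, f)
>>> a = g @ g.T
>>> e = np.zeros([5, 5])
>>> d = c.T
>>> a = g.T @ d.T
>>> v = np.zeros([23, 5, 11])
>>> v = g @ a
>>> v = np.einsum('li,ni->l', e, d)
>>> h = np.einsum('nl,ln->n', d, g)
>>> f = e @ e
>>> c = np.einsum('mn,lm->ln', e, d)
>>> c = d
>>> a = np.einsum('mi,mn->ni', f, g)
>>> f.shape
(5, 5)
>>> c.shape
(11, 5)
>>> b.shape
(11,)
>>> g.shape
(5, 11)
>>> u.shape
(3,)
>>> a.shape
(11, 5)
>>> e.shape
(5, 5)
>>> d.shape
(11, 5)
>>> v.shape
(5,)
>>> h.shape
(11,)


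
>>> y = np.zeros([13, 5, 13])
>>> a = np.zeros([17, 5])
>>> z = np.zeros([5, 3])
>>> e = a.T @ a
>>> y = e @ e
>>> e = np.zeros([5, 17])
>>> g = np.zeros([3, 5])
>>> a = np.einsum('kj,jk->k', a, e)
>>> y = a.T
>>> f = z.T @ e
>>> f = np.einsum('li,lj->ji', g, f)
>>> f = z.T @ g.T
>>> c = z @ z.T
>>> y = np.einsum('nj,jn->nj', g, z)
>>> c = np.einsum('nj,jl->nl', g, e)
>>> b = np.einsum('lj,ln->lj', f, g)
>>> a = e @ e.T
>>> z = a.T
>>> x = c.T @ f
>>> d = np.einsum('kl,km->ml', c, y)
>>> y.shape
(3, 5)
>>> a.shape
(5, 5)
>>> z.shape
(5, 5)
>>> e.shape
(5, 17)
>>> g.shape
(3, 5)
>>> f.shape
(3, 3)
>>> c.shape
(3, 17)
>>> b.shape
(3, 3)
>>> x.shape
(17, 3)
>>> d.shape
(5, 17)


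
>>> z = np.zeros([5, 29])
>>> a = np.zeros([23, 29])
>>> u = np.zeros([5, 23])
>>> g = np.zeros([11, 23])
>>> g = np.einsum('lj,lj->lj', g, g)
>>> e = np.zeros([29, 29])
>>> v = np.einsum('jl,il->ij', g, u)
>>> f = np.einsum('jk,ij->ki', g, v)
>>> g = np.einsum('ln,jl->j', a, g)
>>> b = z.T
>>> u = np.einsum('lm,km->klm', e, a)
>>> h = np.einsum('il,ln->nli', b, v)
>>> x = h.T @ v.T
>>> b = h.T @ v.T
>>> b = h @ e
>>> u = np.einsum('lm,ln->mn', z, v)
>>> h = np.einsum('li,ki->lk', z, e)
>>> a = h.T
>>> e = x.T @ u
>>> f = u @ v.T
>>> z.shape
(5, 29)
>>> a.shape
(29, 5)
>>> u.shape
(29, 11)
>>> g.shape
(11,)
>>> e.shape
(5, 5, 11)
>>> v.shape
(5, 11)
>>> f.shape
(29, 5)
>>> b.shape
(11, 5, 29)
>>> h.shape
(5, 29)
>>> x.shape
(29, 5, 5)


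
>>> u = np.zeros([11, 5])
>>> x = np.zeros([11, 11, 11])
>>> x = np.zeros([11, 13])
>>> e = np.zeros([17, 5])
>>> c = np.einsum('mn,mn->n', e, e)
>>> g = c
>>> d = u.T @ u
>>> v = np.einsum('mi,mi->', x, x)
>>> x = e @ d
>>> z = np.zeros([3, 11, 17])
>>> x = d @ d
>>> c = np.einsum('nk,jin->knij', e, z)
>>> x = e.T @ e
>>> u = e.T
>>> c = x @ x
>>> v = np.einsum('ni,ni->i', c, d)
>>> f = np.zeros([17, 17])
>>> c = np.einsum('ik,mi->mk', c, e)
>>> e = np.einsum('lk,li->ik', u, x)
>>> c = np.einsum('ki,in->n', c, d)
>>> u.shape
(5, 17)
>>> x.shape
(5, 5)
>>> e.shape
(5, 17)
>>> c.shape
(5,)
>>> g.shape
(5,)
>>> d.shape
(5, 5)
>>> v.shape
(5,)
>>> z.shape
(3, 11, 17)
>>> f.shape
(17, 17)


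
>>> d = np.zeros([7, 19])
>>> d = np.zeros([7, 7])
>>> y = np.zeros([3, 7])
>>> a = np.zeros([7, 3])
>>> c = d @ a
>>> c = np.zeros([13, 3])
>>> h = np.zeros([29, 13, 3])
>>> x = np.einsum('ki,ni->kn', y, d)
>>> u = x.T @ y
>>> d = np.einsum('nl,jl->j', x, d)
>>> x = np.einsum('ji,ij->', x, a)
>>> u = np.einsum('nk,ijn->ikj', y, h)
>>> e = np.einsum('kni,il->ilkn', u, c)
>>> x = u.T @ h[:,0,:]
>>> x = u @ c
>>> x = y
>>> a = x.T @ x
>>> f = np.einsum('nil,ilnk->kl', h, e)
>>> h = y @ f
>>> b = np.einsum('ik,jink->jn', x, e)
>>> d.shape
(7,)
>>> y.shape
(3, 7)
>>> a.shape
(7, 7)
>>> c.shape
(13, 3)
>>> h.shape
(3, 3)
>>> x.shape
(3, 7)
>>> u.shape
(29, 7, 13)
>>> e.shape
(13, 3, 29, 7)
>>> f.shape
(7, 3)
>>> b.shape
(13, 29)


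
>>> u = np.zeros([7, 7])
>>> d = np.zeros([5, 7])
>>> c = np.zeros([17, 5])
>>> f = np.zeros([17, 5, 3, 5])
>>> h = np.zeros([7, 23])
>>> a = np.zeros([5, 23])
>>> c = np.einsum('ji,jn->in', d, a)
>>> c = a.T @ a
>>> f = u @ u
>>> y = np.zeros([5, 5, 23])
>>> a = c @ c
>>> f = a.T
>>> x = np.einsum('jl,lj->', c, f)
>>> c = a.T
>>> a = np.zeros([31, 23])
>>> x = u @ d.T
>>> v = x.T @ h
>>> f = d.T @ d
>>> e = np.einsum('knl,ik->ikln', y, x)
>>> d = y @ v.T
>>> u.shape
(7, 7)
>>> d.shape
(5, 5, 5)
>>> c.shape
(23, 23)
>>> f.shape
(7, 7)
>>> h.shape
(7, 23)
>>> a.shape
(31, 23)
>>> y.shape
(5, 5, 23)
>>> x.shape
(7, 5)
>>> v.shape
(5, 23)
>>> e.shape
(7, 5, 23, 5)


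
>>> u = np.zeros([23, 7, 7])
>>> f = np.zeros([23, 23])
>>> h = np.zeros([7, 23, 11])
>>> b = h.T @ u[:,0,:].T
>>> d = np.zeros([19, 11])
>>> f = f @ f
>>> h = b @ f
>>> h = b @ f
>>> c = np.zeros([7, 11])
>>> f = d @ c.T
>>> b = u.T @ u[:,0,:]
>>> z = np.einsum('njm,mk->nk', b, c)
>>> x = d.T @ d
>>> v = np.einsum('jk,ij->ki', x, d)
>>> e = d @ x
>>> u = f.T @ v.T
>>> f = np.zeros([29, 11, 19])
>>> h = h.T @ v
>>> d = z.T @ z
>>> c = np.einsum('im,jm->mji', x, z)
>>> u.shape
(7, 11)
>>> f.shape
(29, 11, 19)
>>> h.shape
(23, 23, 19)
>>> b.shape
(7, 7, 7)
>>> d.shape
(11, 11)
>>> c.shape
(11, 7, 11)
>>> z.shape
(7, 11)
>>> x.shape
(11, 11)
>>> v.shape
(11, 19)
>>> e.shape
(19, 11)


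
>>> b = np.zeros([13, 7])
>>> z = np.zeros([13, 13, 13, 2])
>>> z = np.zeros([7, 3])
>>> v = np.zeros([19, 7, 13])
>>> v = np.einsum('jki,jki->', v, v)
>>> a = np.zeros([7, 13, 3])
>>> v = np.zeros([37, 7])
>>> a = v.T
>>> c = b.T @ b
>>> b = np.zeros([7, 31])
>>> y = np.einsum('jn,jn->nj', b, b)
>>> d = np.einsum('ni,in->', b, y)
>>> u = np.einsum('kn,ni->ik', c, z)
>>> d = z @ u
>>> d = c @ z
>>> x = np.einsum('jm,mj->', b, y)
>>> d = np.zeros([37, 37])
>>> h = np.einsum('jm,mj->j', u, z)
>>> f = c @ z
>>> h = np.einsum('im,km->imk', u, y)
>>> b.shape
(7, 31)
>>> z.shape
(7, 3)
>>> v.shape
(37, 7)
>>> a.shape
(7, 37)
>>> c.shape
(7, 7)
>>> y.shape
(31, 7)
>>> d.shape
(37, 37)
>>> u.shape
(3, 7)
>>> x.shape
()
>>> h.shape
(3, 7, 31)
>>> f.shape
(7, 3)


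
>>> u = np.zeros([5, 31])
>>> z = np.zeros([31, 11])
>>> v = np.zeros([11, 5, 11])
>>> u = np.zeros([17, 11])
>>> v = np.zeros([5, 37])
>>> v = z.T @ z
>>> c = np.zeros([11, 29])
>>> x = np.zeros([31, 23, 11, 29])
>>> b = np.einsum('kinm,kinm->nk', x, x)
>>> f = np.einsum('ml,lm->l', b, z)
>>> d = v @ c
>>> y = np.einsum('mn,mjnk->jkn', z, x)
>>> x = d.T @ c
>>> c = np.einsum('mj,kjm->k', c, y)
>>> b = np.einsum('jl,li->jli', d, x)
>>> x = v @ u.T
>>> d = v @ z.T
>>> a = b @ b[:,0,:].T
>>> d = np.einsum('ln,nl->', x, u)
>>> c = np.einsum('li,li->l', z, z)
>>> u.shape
(17, 11)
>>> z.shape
(31, 11)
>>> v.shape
(11, 11)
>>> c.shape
(31,)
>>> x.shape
(11, 17)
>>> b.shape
(11, 29, 29)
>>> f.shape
(31,)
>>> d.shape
()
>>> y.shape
(23, 29, 11)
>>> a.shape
(11, 29, 11)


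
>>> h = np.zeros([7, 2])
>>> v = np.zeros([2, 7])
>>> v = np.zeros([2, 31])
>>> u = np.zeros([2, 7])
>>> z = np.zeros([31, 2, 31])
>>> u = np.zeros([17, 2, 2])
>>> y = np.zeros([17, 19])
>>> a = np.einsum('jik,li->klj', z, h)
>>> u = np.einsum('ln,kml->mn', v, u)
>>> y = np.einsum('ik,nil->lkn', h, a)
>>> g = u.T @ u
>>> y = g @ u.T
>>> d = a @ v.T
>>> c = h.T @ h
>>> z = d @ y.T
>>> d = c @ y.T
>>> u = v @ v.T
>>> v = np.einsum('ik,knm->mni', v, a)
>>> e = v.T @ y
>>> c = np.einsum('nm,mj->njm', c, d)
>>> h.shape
(7, 2)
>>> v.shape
(31, 7, 2)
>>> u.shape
(2, 2)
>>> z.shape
(31, 7, 31)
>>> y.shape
(31, 2)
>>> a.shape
(31, 7, 31)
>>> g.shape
(31, 31)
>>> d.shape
(2, 31)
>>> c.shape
(2, 31, 2)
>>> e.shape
(2, 7, 2)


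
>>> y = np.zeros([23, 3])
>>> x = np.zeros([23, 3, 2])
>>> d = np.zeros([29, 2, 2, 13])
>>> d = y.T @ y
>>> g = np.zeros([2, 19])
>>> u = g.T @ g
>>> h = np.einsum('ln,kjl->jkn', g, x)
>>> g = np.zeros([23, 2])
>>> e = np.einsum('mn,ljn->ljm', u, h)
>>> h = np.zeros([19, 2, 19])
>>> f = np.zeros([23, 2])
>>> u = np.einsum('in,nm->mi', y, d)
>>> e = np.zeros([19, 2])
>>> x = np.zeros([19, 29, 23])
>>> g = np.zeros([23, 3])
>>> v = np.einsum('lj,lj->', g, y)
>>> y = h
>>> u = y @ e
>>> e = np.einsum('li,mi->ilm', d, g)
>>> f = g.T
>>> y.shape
(19, 2, 19)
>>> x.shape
(19, 29, 23)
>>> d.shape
(3, 3)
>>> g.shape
(23, 3)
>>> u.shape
(19, 2, 2)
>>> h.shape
(19, 2, 19)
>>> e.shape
(3, 3, 23)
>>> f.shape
(3, 23)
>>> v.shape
()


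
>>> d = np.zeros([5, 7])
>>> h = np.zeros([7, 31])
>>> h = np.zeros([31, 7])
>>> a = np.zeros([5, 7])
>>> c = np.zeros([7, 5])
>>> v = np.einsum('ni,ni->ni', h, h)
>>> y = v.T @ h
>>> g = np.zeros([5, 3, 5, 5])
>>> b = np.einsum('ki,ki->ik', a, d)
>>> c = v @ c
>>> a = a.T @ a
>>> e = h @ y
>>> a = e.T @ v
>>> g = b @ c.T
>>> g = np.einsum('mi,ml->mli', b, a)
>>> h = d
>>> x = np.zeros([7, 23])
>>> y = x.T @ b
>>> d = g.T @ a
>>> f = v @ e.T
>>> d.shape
(5, 7, 7)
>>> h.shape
(5, 7)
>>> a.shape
(7, 7)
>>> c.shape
(31, 5)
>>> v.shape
(31, 7)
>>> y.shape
(23, 5)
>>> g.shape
(7, 7, 5)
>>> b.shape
(7, 5)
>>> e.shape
(31, 7)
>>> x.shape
(7, 23)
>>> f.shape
(31, 31)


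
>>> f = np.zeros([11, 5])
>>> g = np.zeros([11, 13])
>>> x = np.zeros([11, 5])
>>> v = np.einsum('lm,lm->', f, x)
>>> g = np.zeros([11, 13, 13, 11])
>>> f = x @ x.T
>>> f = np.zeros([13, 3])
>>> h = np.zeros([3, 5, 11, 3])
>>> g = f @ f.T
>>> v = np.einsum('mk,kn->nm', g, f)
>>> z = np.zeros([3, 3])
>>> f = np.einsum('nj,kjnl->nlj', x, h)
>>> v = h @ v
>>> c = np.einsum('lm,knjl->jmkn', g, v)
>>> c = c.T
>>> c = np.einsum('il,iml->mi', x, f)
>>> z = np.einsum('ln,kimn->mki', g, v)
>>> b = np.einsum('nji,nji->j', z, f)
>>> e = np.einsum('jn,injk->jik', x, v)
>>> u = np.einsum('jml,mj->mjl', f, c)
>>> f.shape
(11, 3, 5)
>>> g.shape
(13, 13)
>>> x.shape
(11, 5)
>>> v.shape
(3, 5, 11, 13)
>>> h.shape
(3, 5, 11, 3)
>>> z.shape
(11, 3, 5)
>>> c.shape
(3, 11)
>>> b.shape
(3,)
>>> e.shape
(11, 3, 13)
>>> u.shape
(3, 11, 5)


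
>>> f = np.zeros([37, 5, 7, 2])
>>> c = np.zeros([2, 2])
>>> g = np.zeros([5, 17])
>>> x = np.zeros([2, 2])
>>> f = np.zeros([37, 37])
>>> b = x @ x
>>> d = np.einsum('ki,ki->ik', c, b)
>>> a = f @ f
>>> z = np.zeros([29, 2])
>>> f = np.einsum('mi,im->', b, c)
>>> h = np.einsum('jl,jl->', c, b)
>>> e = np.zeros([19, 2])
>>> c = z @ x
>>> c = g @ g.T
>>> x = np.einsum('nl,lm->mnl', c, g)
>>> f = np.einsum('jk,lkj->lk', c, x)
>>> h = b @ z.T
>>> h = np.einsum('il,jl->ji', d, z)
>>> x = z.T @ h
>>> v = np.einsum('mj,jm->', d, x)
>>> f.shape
(17, 5)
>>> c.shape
(5, 5)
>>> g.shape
(5, 17)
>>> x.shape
(2, 2)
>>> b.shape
(2, 2)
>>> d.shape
(2, 2)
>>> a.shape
(37, 37)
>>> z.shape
(29, 2)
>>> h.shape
(29, 2)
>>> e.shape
(19, 2)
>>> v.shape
()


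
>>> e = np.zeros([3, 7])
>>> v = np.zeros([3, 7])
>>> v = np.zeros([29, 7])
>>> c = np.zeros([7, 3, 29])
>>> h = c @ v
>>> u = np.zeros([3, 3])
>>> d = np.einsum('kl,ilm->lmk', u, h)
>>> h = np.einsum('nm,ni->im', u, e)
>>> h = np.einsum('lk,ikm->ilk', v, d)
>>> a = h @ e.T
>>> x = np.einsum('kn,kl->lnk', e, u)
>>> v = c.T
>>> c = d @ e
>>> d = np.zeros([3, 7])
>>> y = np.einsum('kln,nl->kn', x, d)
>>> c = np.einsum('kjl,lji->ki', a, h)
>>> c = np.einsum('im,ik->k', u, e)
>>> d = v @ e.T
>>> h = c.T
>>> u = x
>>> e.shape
(3, 7)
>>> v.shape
(29, 3, 7)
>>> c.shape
(7,)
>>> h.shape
(7,)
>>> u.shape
(3, 7, 3)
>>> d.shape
(29, 3, 3)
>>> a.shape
(3, 29, 3)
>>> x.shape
(3, 7, 3)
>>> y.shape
(3, 3)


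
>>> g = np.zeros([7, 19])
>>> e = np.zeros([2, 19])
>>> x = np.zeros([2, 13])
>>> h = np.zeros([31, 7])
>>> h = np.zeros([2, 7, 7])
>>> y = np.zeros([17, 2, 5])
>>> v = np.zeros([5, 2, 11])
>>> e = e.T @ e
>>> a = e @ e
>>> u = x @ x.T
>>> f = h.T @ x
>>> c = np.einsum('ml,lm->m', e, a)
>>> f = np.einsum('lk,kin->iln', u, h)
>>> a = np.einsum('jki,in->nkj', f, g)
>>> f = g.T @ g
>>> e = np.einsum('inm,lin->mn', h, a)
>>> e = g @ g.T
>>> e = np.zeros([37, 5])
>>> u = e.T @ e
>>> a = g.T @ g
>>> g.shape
(7, 19)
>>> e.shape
(37, 5)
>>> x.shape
(2, 13)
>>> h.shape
(2, 7, 7)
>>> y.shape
(17, 2, 5)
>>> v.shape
(5, 2, 11)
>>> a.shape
(19, 19)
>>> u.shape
(5, 5)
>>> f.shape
(19, 19)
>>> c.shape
(19,)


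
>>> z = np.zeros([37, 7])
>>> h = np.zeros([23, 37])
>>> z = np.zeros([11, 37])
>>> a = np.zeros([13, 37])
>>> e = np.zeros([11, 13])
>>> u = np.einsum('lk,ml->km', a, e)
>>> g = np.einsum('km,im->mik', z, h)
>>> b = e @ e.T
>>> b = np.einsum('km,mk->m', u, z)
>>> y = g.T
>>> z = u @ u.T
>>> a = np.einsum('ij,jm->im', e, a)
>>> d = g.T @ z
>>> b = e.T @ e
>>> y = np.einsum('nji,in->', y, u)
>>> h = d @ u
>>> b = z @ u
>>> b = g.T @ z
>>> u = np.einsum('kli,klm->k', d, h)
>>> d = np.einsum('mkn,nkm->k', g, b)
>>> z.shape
(37, 37)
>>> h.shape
(11, 23, 11)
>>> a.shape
(11, 37)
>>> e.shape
(11, 13)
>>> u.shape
(11,)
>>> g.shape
(37, 23, 11)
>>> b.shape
(11, 23, 37)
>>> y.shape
()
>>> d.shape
(23,)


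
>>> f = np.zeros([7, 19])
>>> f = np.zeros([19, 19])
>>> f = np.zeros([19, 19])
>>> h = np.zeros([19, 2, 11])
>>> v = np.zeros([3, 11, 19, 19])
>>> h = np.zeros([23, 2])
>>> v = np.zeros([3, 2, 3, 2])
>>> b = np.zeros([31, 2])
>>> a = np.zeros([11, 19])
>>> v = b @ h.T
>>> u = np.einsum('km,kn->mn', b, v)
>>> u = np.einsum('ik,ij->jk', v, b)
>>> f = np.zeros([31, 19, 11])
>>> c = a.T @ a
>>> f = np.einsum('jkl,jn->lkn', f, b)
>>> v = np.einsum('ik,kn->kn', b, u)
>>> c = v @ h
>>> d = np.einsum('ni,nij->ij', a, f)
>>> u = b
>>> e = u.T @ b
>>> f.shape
(11, 19, 2)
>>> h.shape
(23, 2)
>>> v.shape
(2, 23)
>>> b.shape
(31, 2)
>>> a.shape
(11, 19)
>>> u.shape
(31, 2)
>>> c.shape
(2, 2)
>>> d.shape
(19, 2)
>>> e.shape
(2, 2)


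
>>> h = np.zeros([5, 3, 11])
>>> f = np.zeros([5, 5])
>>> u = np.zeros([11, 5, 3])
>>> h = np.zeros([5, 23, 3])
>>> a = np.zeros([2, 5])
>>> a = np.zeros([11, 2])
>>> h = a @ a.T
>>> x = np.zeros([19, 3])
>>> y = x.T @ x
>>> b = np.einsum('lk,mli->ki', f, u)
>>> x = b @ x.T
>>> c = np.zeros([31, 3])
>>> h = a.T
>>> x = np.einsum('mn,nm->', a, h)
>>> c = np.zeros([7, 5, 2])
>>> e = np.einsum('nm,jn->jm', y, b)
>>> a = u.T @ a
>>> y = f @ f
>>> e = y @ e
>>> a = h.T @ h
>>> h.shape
(2, 11)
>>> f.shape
(5, 5)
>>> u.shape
(11, 5, 3)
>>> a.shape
(11, 11)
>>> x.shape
()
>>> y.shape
(5, 5)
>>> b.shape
(5, 3)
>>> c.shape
(7, 5, 2)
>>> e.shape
(5, 3)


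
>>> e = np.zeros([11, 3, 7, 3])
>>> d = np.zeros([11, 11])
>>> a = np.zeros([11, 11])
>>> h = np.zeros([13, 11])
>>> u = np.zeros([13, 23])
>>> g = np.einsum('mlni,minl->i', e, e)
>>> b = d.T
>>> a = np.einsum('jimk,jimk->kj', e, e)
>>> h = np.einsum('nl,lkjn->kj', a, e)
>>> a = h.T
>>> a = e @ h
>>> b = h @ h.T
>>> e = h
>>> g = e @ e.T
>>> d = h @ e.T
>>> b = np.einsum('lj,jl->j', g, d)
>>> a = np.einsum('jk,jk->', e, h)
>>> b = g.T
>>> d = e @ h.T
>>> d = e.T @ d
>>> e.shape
(3, 7)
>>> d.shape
(7, 3)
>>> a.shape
()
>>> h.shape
(3, 7)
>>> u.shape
(13, 23)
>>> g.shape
(3, 3)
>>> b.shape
(3, 3)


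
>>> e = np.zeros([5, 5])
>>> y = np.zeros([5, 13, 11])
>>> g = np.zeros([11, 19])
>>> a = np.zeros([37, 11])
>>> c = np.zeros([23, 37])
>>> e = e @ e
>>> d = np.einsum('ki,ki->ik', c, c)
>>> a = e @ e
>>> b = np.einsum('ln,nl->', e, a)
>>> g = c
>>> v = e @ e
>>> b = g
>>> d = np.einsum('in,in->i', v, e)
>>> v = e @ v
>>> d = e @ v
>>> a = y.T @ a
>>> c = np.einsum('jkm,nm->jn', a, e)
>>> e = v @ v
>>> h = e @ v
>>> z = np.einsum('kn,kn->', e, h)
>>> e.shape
(5, 5)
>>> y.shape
(5, 13, 11)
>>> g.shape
(23, 37)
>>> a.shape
(11, 13, 5)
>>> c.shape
(11, 5)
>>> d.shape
(5, 5)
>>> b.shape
(23, 37)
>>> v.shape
(5, 5)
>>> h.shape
(5, 5)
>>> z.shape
()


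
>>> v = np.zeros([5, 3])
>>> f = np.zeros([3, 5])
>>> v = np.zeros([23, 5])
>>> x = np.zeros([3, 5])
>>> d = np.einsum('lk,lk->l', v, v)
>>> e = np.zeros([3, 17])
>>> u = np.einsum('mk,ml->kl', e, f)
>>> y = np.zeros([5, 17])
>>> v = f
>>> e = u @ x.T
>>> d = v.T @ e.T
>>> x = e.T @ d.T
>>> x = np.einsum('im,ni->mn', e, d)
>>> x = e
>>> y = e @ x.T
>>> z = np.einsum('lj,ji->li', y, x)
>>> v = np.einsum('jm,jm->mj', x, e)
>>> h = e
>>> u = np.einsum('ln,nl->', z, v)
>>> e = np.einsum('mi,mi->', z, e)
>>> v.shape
(3, 17)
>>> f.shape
(3, 5)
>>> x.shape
(17, 3)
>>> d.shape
(5, 17)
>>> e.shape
()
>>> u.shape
()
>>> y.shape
(17, 17)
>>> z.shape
(17, 3)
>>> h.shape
(17, 3)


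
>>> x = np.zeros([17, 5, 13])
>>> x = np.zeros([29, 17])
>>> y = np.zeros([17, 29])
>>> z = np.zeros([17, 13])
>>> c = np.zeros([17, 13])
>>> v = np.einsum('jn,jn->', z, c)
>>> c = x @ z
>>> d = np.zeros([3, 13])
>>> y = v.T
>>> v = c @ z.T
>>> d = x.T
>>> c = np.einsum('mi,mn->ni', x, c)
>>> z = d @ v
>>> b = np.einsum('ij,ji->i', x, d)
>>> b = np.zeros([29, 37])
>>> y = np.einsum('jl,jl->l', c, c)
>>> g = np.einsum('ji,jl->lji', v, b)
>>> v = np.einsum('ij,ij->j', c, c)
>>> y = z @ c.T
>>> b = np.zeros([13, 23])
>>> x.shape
(29, 17)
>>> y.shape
(17, 13)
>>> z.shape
(17, 17)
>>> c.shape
(13, 17)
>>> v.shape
(17,)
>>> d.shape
(17, 29)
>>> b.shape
(13, 23)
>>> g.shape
(37, 29, 17)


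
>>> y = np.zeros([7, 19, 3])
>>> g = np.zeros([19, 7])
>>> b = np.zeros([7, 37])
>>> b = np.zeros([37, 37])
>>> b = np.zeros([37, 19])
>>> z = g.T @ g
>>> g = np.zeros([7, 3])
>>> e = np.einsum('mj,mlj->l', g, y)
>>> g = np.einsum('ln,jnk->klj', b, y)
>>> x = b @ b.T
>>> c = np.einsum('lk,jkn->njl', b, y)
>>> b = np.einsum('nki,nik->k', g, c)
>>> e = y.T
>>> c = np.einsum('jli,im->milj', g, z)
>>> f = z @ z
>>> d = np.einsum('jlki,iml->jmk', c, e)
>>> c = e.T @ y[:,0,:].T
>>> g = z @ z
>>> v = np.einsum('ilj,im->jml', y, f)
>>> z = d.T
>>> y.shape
(7, 19, 3)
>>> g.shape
(7, 7)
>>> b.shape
(37,)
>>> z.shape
(37, 19, 7)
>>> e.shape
(3, 19, 7)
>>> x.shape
(37, 37)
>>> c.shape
(7, 19, 7)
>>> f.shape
(7, 7)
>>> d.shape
(7, 19, 37)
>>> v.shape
(3, 7, 19)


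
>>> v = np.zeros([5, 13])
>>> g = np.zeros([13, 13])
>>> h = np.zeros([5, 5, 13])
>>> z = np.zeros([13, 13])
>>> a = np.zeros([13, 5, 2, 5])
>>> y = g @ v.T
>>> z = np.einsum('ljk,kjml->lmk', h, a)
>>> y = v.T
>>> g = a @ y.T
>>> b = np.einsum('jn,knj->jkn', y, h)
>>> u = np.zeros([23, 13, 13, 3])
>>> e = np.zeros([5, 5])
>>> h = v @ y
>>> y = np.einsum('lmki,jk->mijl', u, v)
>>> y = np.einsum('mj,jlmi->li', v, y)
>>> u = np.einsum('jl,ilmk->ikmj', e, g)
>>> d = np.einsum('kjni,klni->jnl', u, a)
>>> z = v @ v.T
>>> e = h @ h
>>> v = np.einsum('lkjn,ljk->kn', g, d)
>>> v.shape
(5, 13)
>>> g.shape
(13, 5, 2, 13)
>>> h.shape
(5, 5)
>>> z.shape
(5, 5)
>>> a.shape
(13, 5, 2, 5)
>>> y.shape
(3, 23)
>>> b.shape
(13, 5, 5)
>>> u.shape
(13, 13, 2, 5)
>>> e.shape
(5, 5)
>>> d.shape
(13, 2, 5)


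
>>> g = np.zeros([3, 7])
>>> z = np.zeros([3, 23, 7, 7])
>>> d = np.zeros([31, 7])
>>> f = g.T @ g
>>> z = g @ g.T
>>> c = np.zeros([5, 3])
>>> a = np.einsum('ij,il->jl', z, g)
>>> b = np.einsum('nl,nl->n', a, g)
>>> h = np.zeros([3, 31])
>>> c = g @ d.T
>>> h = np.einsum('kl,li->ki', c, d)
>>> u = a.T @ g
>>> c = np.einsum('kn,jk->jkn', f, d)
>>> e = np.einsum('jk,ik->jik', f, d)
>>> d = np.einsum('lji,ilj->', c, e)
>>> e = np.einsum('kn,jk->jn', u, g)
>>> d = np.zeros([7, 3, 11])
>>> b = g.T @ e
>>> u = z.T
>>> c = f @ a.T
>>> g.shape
(3, 7)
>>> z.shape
(3, 3)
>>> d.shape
(7, 3, 11)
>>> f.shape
(7, 7)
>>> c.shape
(7, 3)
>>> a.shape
(3, 7)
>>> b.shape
(7, 7)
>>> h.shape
(3, 7)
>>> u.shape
(3, 3)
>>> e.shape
(3, 7)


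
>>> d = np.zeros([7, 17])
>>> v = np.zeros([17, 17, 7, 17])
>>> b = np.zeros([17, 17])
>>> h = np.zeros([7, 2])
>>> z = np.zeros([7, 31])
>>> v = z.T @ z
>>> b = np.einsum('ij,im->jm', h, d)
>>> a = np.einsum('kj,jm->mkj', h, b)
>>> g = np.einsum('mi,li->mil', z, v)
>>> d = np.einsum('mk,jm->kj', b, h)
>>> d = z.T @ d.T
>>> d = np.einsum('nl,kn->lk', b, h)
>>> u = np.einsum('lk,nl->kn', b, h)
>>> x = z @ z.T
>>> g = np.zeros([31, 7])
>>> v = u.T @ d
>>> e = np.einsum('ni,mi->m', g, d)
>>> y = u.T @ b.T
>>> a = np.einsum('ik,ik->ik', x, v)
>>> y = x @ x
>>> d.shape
(17, 7)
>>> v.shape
(7, 7)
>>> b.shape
(2, 17)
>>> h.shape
(7, 2)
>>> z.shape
(7, 31)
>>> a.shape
(7, 7)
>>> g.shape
(31, 7)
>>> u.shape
(17, 7)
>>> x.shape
(7, 7)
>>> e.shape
(17,)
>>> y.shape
(7, 7)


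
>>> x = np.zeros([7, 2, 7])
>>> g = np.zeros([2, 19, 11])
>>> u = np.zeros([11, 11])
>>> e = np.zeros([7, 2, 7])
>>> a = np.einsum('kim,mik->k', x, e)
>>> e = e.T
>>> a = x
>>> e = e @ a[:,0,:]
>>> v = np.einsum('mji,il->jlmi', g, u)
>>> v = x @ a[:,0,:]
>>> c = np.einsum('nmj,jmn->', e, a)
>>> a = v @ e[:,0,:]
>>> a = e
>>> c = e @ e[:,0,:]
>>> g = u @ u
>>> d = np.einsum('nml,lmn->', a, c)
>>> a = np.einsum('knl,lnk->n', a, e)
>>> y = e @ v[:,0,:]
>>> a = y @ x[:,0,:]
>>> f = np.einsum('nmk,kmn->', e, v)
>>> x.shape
(7, 2, 7)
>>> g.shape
(11, 11)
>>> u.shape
(11, 11)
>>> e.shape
(7, 2, 7)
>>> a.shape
(7, 2, 7)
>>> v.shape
(7, 2, 7)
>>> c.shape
(7, 2, 7)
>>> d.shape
()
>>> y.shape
(7, 2, 7)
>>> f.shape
()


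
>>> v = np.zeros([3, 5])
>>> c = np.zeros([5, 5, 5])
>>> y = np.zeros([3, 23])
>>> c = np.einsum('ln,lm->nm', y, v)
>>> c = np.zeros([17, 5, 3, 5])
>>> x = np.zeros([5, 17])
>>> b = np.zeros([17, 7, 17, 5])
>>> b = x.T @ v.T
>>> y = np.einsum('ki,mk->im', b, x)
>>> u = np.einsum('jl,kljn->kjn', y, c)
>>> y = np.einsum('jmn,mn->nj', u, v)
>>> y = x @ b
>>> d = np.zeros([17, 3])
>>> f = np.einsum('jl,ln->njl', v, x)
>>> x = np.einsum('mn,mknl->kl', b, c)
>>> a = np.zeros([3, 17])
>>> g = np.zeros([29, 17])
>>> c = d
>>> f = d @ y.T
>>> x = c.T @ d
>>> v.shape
(3, 5)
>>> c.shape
(17, 3)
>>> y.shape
(5, 3)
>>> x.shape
(3, 3)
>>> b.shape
(17, 3)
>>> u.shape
(17, 3, 5)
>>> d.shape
(17, 3)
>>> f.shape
(17, 5)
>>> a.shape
(3, 17)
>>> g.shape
(29, 17)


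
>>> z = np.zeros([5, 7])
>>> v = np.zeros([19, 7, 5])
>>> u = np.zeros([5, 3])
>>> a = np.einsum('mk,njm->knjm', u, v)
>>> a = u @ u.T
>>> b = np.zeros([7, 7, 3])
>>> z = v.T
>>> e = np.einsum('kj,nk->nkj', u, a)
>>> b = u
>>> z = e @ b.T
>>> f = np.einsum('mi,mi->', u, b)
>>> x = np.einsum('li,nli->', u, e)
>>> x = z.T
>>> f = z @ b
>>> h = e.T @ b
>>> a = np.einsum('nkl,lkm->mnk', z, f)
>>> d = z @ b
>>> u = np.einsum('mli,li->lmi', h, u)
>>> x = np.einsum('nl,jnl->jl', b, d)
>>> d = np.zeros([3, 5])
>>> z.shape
(5, 5, 5)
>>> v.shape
(19, 7, 5)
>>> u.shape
(5, 3, 3)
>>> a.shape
(3, 5, 5)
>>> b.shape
(5, 3)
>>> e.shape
(5, 5, 3)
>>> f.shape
(5, 5, 3)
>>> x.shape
(5, 3)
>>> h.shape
(3, 5, 3)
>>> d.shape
(3, 5)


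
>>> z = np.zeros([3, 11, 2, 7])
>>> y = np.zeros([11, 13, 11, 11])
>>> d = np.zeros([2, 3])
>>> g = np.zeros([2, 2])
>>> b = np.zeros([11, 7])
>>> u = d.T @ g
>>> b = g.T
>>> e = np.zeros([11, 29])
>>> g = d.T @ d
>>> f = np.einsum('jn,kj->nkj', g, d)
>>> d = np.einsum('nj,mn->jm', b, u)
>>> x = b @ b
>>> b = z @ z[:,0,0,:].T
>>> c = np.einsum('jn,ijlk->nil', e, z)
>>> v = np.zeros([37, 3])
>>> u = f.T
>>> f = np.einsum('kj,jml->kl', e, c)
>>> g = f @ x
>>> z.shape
(3, 11, 2, 7)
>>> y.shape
(11, 13, 11, 11)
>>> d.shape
(2, 3)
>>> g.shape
(11, 2)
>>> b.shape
(3, 11, 2, 3)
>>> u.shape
(3, 2, 3)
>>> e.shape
(11, 29)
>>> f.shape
(11, 2)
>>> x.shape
(2, 2)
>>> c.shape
(29, 3, 2)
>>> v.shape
(37, 3)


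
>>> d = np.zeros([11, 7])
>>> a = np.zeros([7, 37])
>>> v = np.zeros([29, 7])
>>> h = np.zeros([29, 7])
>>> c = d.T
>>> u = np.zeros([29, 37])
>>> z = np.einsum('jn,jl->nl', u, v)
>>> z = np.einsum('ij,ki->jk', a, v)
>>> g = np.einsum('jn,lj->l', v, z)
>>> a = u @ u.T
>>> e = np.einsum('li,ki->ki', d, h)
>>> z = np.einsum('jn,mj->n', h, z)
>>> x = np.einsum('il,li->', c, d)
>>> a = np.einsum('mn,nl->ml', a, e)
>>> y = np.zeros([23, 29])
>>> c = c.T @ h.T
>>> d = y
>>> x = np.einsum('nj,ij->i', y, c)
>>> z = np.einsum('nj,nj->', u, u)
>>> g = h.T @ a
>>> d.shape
(23, 29)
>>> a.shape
(29, 7)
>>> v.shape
(29, 7)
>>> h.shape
(29, 7)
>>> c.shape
(11, 29)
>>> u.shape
(29, 37)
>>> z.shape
()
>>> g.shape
(7, 7)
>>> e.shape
(29, 7)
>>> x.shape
(11,)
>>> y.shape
(23, 29)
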